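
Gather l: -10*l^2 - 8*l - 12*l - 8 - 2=-10*l^2 - 20*l - 10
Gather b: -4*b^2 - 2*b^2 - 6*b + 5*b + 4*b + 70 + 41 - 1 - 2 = -6*b^2 + 3*b + 108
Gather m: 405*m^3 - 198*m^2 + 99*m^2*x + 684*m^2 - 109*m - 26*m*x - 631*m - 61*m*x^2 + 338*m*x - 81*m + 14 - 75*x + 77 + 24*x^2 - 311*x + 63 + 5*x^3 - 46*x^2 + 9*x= 405*m^3 + m^2*(99*x + 486) + m*(-61*x^2 + 312*x - 821) + 5*x^3 - 22*x^2 - 377*x + 154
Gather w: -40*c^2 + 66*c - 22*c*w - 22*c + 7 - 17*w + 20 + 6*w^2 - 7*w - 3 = -40*c^2 + 44*c + 6*w^2 + w*(-22*c - 24) + 24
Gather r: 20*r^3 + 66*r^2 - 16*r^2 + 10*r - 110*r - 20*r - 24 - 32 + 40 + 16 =20*r^3 + 50*r^2 - 120*r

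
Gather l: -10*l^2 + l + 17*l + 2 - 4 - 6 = -10*l^2 + 18*l - 8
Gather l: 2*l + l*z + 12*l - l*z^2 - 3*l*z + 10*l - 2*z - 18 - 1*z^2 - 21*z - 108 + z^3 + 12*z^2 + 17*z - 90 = l*(-z^2 - 2*z + 24) + z^3 + 11*z^2 - 6*z - 216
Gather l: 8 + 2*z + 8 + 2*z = 4*z + 16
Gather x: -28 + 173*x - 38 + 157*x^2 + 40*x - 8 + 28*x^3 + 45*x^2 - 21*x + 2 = 28*x^3 + 202*x^2 + 192*x - 72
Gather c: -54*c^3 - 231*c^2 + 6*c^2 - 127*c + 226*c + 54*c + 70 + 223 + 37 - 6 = -54*c^3 - 225*c^2 + 153*c + 324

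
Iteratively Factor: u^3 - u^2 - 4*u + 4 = (u - 2)*(u^2 + u - 2) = (u - 2)*(u - 1)*(u + 2)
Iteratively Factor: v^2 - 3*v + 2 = (v - 1)*(v - 2)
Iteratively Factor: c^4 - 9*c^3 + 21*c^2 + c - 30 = (c - 5)*(c^3 - 4*c^2 + c + 6) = (c - 5)*(c + 1)*(c^2 - 5*c + 6) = (c - 5)*(c - 2)*(c + 1)*(c - 3)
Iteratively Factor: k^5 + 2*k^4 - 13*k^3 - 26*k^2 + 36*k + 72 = (k + 2)*(k^4 - 13*k^2 + 36) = (k - 2)*(k + 2)*(k^3 + 2*k^2 - 9*k - 18) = (k - 2)*(k + 2)*(k + 3)*(k^2 - k - 6) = (k - 3)*(k - 2)*(k + 2)*(k + 3)*(k + 2)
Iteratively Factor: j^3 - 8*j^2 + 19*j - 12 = (j - 4)*(j^2 - 4*j + 3) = (j - 4)*(j - 1)*(j - 3)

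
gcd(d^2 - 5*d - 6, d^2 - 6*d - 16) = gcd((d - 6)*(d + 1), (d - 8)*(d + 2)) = 1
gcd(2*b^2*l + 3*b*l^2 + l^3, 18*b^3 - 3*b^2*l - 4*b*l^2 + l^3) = 2*b + l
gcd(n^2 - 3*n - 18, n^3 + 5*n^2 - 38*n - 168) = n - 6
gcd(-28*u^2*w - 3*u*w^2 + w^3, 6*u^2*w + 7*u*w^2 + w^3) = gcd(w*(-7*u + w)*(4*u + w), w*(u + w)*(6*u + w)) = w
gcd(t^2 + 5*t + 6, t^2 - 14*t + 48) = 1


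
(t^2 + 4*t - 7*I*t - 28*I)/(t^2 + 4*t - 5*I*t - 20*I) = (t - 7*I)/(t - 5*I)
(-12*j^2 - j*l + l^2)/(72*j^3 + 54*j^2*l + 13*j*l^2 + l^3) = (-4*j + l)/(24*j^2 + 10*j*l + l^2)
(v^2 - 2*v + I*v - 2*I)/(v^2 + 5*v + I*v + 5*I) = (v - 2)/(v + 5)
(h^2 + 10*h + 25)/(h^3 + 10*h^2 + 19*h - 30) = (h + 5)/(h^2 + 5*h - 6)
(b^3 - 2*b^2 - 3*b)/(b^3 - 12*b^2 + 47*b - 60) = b*(b + 1)/(b^2 - 9*b + 20)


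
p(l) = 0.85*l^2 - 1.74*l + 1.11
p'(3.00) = 3.36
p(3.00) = 3.54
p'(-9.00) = -17.04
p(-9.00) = 85.62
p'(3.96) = 4.99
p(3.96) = 7.55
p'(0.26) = -1.30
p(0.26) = 0.72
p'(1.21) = 0.32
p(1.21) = 0.25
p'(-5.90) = -11.77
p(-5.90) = 40.96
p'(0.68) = -0.58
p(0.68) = 0.32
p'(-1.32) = -3.98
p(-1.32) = 4.89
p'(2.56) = 2.61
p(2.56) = 2.23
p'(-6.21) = -12.30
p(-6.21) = 44.69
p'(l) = 1.7*l - 1.74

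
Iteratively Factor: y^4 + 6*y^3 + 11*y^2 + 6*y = (y + 2)*(y^3 + 4*y^2 + 3*y) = (y + 1)*(y + 2)*(y^2 + 3*y) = (y + 1)*(y + 2)*(y + 3)*(y)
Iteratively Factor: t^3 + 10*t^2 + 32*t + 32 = (t + 4)*(t^2 + 6*t + 8) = (t + 4)^2*(t + 2)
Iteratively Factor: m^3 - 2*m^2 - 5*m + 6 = (m + 2)*(m^2 - 4*m + 3) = (m - 3)*(m + 2)*(m - 1)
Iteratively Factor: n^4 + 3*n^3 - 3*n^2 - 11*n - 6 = (n + 1)*(n^3 + 2*n^2 - 5*n - 6) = (n - 2)*(n + 1)*(n^2 + 4*n + 3) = (n - 2)*(n + 1)^2*(n + 3)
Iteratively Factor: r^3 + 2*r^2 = (r)*(r^2 + 2*r) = r^2*(r + 2)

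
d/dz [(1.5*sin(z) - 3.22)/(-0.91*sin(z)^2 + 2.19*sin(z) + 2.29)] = (1.365*sin(z)^2 - 5.8604*sin(z) + 10.4868)*cos(z)/(0.8281*sin(z)^4 - 3.9858*sin(z)^3 + 0.628299999999999*sin(z)^2 + 10.0302*sin(z) + 5.2441)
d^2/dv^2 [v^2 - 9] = 2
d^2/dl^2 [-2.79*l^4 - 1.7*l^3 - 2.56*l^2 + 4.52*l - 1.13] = -33.48*l^2 - 10.2*l - 5.12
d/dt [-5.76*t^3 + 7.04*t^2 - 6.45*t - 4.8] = -17.28*t^2 + 14.08*t - 6.45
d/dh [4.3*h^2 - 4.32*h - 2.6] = 8.6*h - 4.32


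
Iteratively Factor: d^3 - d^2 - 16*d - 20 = (d - 5)*(d^2 + 4*d + 4) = (d - 5)*(d + 2)*(d + 2)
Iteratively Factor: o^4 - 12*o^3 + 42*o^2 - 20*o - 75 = (o - 5)*(o^3 - 7*o^2 + 7*o + 15) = (o - 5)*(o - 3)*(o^2 - 4*o - 5) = (o - 5)^2*(o - 3)*(o + 1)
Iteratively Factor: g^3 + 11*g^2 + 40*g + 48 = (g + 3)*(g^2 + 8*g + 16) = (g + 3)*(g + 4)*(g + 4)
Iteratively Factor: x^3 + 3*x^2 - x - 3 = (x + 1)*(x^2 + 2*x - 3) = (x + 1)*(x + 3)*(x - 1)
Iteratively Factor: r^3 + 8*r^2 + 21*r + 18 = (r + 3)*(r^2 + 5*r + 6) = (r + 3)^2*(r + 2)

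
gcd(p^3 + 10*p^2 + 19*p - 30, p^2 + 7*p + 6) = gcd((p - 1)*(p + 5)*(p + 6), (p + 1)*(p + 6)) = p + 6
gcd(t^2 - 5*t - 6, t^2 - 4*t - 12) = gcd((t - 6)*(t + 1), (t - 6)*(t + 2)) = t - 6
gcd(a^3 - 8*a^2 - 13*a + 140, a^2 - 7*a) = a - 7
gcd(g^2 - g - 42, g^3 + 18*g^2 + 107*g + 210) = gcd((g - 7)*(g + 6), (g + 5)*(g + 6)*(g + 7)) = g + 6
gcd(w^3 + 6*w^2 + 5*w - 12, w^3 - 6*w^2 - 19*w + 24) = w^2 + 2*w - 3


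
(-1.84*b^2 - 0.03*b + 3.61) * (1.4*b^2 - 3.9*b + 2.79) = -2.576*b^4 + 7.134*b^3 + 0.037399999999999*b^2 - 14.1627*b + 10.0719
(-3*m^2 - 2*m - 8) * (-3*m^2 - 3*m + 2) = 9*m^4 + 15*m^3 + 24*m^2 + 20*m - 16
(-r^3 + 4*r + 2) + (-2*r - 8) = -r^3 + 2*r - 6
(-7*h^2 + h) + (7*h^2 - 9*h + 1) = 1 - 8*h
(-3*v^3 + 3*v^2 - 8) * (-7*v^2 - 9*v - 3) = 21*v^5 + 6*v^4 - 18*v^3 + 47*v^2 + 72*v + 24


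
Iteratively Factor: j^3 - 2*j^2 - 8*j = (j + 2)*(j^2 - 4*j) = (j - 4)*(j + 2)*(j)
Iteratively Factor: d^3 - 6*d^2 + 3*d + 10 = (d - 5)*(d^2 - d - 2) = (d - 5)*(d - 2)*(d + 1)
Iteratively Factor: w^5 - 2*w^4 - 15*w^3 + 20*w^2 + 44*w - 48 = (w - 1)*(w^4 - w^3 - 16*w^2 + 4*w + 48) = (w - 2)*(w - 1)*(w^3 + w^2 - 14*w - 24) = (w - 2)*(w - 1)*(w + 3)*(w^2 - 2*w - 8) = (w - 4)*(w - 2)*(w - 1)*(w + 3)*(w + 2)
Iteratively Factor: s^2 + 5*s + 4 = (s + 4)*(s + 1)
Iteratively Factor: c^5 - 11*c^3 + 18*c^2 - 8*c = (c - 1)*(c^4 + c^3 - 10*c^2 + 8*c) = c*(c - 1)*(c^3 + c^2 - 10*c + 8) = c*(c - 1)^2*(c^2 + 2*c - 8) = c*(c - 1)^2*(c + 4)*(c - 2)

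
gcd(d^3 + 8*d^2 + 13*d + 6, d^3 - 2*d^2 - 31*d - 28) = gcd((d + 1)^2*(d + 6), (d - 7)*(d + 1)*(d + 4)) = d + 1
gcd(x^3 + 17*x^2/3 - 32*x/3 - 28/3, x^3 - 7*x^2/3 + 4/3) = x^2 - 4*x/3 - 4/3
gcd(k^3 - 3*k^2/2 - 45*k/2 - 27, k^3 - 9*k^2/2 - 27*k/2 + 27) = k^2 - 3*k - 18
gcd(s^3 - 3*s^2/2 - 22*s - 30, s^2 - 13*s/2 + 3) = s - 6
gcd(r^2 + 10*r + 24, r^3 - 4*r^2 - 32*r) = r + 4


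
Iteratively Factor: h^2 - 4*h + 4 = (h - 2)*(h - 2)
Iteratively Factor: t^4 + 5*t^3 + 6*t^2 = (t + 3)*(t^3 + 2*t^2) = (t + 2)*(t + 3)*(t^2) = t*(t + 2)*(t + 3)*(t)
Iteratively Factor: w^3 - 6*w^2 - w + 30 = (w - 3)*(w^2 - 3*w - 10) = (w - 5)*(w - 3)*(w + 2)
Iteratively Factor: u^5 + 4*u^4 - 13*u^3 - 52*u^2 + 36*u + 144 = (u - 3)*(u^4 + 7*u^3 + 8*u^2 - 28*u - 48) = (u - 3)*(u + 3)*(u^3 + 4*u^2 - 4*u - 16) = (u - 3)*(u + 3)*(u + 4)*(u^2 - 4) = (u - 3)*(u - 2)*(u + 3)*(u + 4)*(u + 2)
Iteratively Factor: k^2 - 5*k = (k - 5)*(k)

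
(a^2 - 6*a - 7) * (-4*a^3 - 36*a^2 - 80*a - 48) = -4*a^5 - 12*a^4 + 164*a^3 + 684*a^2 + 848*a + 336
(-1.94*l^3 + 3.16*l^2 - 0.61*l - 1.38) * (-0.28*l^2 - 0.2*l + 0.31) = 0.5432*l^5 - 0.4968*l^4 - 1.0626*l^3 + 1.488*l^2 + 0.0869*l - 0.4278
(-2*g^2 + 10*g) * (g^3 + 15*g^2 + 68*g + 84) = -2*g^5 - 20*g^4 + 14*g^3 + 512*g^2 + 840*g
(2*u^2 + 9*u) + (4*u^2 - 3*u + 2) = 6*u^2 + 6*u + 2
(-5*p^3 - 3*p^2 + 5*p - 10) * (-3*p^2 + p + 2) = 15*p^5 + 4*p^4 - 28*p^3 + 29*p^2 - 20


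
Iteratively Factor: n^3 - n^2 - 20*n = (n + 4)*(n^2 - 5*n) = (n - 5)*(n + 4)*(n)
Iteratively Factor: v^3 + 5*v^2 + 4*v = (v + 4)*(v^2 + v) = (v + 1)*(v + 4)*(v)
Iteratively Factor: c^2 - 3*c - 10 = (c - 5)*(c + 2)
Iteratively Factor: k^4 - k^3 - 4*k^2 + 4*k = (k - 1)*(k^3 - 4*k) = k*(k - 1)*(k^2 - 4) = k*(k - 2)*(k - 1)*(k + 2)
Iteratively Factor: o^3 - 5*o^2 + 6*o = (o - 2)*(o^2 - 3*o) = o*(o - 2)*(o - 3)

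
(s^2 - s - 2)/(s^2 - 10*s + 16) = (s + 1)/(s - 8)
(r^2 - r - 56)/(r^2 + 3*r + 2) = (r^2 - r - 56)/(r^2 + 3*r + 2)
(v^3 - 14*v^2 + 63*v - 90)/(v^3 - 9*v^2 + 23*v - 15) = (v - 6)/(v - 1)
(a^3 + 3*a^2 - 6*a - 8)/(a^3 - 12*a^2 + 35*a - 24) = (a^3 + 3*a^2 - 6*a - 8)/(a^3 - 12*a^2 + 35*a - 24)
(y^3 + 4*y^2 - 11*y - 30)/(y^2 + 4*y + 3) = (y^3 + 4*y^2 - 11*y - 30)/(y^2 + 4*y + 3)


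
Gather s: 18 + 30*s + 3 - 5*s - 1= 25*s + 20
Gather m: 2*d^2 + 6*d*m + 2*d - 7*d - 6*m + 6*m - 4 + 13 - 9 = 2*d^2 + 6*d*m - 5*d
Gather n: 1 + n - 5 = n - 4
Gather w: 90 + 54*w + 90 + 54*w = 108*w + 180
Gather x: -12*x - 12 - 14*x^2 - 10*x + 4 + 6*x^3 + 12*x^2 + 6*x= 6*x^3 - 2*x^2 - 16*x - 8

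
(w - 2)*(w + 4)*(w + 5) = w^3 + 7*w^2 + 2*w - 40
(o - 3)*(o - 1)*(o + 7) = o^3 + 3*o^2 - 25*o + 21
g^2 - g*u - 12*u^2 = (g - 4*u)*(g + 3*u)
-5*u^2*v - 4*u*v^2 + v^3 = v*(-5*u + v)*(u + v)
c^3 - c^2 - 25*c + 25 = (c - 5)*(c - 1)*(c + 5)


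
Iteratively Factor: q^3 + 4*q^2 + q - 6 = (q - 1)*(q^2 + 5*q + 6) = (q - 1)*(q + 2)*(q + 3)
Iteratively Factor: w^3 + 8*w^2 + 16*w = (w + 4)*(w^2 + 4*w) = w*(w + 4)*(w + 4)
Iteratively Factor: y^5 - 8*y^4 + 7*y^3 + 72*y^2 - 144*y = (y)*(y^4 - 8*y^3 + 7*y^2 + 72*y - 144) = y*(y + 3)*(y^3 - 11*y^2 + 40*y - 48) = y*(y - 3)*(y + 3)*(y^2 - 8*y + 16) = y*(y - 4)*(y - 3)*(y + 3)*(y - 4)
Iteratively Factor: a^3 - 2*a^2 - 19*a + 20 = (a - 5)*(a^2 + 3*a - 4) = (a - 5)*(a + 4)*(a - 1)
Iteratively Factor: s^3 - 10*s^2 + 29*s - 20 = (s - 4)*(s^2 - 6*s + 5) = (s - 5)*(s - 4)*(s - 1)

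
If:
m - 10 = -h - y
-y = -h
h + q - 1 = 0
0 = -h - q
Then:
No Solution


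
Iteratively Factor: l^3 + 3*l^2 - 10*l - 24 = (l + 4)*(l^2 - l - 6) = (l - 3)*(l + 4)*(l + 2)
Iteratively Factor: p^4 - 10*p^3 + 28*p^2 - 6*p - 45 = (p - 3)*(p^3 - 7*p^2 + 7*p + 15) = (p - 3)^2*(p^2 - 4*p - 5) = (p - 3)^2*(p + 1)*(p - 5)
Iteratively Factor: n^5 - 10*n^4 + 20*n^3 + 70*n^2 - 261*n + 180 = (n - 3)*(n^4 - 7*n^3 - n^2 + 67*n - 60) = (n - 4)*(n - 3)*(n^3 - 3*n^2 - 13*n + 15) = (n - 4)*(n - 3)*(n + 3)*(n^2 - 6*n + 5) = (n - 4)*(n - 3)*(n - 1)*(n + 3)*(n - 5)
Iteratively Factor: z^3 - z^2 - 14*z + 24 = (z + 4)*(z^2 - 5*z + 6) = (z - 2)*(z + 4)*(z - 3)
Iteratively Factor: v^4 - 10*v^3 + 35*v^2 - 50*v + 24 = (v - 2)*(v^3 - 8*v^2 + 19*v - 12) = (v - 3)*(v - 2)*(v^2 - 5*v + 4) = (v - 4)*(v - 3)*(v - 2)*(v - 1)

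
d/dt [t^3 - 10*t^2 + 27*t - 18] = 3*t^2 - 20*t + 27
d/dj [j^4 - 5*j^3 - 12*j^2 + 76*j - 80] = 4*j^3 - 15*j^2 - 24*j + 76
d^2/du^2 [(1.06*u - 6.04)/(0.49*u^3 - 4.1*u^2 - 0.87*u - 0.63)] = (1.527036*u^5 - 30.179688*u^4 + 230.690716*u^3 - 589.818624*u^2 - 156.883248*u + 20.897316)/(0.117649*u^9 - 2.95323*u^8 + 24.084039*u^7 - 58.887809*u^6 - 35.167437*u^5 - 39.469356*u^4 - 13.55832*u^3 - 6.312411*u^2 - 1.035909*u - 0.250047)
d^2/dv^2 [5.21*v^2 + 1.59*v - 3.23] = 10.4200000000000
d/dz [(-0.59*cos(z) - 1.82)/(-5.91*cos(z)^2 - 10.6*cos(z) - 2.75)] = (3.4869*cos(z)^2 + 21.5124*cos(z) + 17.6695)*sin(z)/(34.9281*cos(z)^4 + 125.292*cos(z)^3 + 144.865*cos(z)^2 + 58.3*cos(z) + 7.5625)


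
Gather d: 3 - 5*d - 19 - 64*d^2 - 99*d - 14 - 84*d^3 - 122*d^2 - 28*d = -84*d^3 - 186*d^2 - 132*d - 30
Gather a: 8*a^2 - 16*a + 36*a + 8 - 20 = 8*a^2 + 20*a - 12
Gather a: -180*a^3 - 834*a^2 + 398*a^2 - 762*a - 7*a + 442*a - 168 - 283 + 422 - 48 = -180*a^3 - 436*a^2 - 327*a - 77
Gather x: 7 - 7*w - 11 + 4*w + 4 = -3*w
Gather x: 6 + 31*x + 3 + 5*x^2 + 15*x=5*x^2 + 46*x + 9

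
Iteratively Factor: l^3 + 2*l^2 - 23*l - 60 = (l - 5)*(l^2 + 7*l + 12) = (l - 5)*(l + 4)*(l + 3)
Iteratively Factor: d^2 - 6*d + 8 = (d - 4)*(d - 2)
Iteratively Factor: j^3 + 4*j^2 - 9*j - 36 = (j + 4)*(j^2 - 9) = (j + 3)*(j + 4)*(j - 3)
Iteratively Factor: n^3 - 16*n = (n)*(n^2 - 16) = n*(n + 4)*(n - 4)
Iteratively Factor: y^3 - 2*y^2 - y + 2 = (y - 2)*(y^2 - 1) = (y - 2)*(y - 1)*(y + 1)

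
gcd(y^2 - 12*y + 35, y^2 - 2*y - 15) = y - 5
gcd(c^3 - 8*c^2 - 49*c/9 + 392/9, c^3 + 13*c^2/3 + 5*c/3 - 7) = c + 7/3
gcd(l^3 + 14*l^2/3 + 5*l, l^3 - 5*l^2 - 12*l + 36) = l + 3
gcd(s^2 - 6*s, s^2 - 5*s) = s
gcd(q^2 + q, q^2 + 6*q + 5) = q + 1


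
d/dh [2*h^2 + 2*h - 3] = 4*h + 2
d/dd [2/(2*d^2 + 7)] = -8*d/(2*d^2 + 7)^2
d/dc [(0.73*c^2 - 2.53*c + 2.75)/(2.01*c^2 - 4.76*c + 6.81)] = (1.6105*c^2 - 1.1124*c - 4.1393)/(4.0401*c^4 - 19.1352*c^3 + 50.0338*c^2 - 64.8312*c + 46.3761)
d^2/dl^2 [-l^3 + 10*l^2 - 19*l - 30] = 20 - 6*l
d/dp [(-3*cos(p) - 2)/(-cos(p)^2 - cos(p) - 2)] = (-3*sin(p)^2 + 4*cos(p) - 1)*sin(p)/(cos(p)^2 + cos(p) + 2)^2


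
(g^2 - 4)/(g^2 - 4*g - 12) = (g - 2)/(g - 6)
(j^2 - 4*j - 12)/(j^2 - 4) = (j - 6)/(j - 2)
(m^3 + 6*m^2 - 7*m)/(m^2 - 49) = m*(m - 1)/(m - 7)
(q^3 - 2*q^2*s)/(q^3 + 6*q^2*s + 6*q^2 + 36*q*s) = q*(q - 2*s)/(q^2 + 6*q*s + 6*q + 36*s)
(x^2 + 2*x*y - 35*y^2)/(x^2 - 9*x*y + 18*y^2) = (x^2 + 2*x*y - 35*y^2)/(x^2 - 9*x*y + 18*y^2)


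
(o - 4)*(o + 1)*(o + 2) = o^3 - o^2 - 10*o - 8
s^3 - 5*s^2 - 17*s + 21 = (s - 7)*(s - 1)*(s + 3)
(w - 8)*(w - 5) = w^2 - 13*w + 40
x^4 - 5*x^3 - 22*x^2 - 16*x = x*(x - 8)*(x + 1)*(x + 2)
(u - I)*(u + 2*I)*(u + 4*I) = u^3 + 5*I*u^2 - 2*u + 8*I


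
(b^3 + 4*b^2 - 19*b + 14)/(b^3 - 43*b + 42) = (b - 2)/(b - 6)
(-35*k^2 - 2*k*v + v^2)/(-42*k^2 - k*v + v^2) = (5*k + v)/(6*k + v)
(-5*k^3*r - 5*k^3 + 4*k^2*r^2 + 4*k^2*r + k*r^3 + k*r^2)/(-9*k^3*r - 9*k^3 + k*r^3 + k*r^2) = (-5*k^2 + 4*k*r + r^2)/(-9*k^2 + r^2)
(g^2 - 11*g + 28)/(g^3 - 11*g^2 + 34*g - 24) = (g - 7)/(g^2 - 7*g + 6)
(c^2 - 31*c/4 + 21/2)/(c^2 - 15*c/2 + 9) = (4*c - 7)/(2*(2*c - 3))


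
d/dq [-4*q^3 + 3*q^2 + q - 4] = -12*q^2 + 6*q + 1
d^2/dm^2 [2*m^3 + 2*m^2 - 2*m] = 12*m + 4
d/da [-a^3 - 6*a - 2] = -3*a^2 - 6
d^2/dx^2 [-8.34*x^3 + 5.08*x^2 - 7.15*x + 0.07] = 10.16 - 50.04*x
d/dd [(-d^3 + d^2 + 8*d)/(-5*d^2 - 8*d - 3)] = (5*d^4 + 16*d^3 + 41*d^2 - 6*d - 24)/(25*d^4 + 80*d^3 + 94*d^2 + 48*d + 9)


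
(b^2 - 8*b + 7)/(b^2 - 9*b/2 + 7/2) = 2*(b - 7)/(2*b - 7)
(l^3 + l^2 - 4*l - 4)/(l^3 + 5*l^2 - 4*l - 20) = (l + 1)/(l + 5)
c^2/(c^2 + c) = c/(c + 1)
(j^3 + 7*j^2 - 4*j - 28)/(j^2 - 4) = j + 7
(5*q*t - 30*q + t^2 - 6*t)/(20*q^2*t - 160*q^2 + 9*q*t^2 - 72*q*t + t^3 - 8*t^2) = (t - 6)/(4*q*t - 32*q + t^2 - 8*t)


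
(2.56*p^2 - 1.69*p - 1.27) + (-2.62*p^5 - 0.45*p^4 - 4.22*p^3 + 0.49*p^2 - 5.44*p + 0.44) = -2.62*p^5 - 0.45*p^4 - 4.22*p^3 + 3.05*p^2 - 7.13*p - 0.83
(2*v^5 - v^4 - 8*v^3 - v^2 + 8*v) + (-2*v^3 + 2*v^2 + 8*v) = 2*v^5 - v^4 - 10*v^3 + v^2 + 16*v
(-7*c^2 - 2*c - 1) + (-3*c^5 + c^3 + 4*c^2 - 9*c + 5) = -3*c^5 + c^3 - 3*c^2 - 11*c + 4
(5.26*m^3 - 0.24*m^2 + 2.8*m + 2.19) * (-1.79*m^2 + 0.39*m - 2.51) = -9.4154*m^5 + 2.481*m^4 - 18.3082*m^3 - 2.2257*m^2 - 6.1739*m - 5.4969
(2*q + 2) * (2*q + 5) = 4*q^2 + 14*q + 10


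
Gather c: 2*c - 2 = 2*c - 2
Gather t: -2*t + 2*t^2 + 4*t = 2*t^2 + 2*t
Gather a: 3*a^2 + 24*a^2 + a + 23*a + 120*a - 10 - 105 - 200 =27*a^2 + 144*a - 315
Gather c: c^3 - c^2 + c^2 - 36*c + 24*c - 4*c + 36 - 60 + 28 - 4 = c^3 - 16*c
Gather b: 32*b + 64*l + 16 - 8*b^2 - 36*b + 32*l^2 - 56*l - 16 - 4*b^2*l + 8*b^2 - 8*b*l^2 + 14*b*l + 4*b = -4*b^2*l + b*(-8*l^2 + 14*l) + 32*l^2 + 8*l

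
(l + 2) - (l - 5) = 7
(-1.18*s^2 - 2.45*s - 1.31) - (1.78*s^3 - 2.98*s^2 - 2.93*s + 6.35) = -1.78*s^3 + 1.8*s^2 + 0.48*s - 7.66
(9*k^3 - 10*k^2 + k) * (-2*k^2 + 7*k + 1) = -18*k^5 + 83*k^4 - 63*k^3 - 3*k^2 + k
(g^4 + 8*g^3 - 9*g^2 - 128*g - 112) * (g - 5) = g^5 + 3*g^4 - 49*g^3 - 83*g^2 + 528*g + 560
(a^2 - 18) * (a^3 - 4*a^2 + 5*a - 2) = a^5 - 4*a^4 - 13*a^3 + 70*a^2 - 90*a + 36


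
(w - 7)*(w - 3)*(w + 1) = w^3 - 9*w^2 + 11*w + 21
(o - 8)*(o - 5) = o^2 - 13*o + 40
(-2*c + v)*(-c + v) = 2*c^2 - 3*c*v + v^2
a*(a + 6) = a^2 + 6*a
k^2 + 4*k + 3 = (k + 1)*(k + 3)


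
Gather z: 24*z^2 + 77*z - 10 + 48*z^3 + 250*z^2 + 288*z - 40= 48*z^3 + 274*z^2 + 365*z - 50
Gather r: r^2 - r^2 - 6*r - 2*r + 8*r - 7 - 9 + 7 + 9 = 0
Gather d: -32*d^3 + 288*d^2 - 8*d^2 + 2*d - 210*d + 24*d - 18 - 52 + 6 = -32*d^3 + 280*d^2 - 184*d - 64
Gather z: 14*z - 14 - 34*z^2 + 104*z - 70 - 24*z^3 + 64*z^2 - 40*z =-24*z^3 + 30*z^2 + 78*z - 84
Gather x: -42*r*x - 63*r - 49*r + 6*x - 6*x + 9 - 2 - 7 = -42*r*x - 112*r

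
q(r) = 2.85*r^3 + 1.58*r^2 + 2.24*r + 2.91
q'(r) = 8.55*r^2 + 3.16*r + 2.24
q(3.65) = 170.72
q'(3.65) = 127.68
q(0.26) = 3.65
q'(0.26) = 3.64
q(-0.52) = 1.77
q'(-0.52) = 2.91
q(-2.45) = -35.01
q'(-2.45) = 45.82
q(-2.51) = -37.83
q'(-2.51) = 48.17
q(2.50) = 62.92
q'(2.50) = 63.58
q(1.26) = 13.94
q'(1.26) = 19.80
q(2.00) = 36.51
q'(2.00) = 42.76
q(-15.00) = -9293.94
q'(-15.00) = 1878.59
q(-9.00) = -1966.92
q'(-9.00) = 666.35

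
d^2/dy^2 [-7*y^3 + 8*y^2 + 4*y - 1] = 16 - 42*y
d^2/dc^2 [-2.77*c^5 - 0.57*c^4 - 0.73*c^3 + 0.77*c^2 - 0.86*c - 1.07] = -55.4*c^3 - 6.84*c^2 - 4.38*c + 1.54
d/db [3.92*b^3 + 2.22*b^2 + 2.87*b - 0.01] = 11.76*b^2 + 4.44*b + 2.87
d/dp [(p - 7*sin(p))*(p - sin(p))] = -8*p*cos(p) + 2*p - 8*sin(p) + 7*sin(2*p)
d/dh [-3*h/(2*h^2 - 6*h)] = 3/(2*(h - 3)^2)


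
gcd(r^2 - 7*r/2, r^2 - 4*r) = r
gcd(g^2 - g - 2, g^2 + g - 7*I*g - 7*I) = g + 1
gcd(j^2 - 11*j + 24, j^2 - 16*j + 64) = j - 8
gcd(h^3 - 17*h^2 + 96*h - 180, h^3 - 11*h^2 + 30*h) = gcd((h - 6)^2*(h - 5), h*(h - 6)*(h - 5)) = h^2 - 11*h + 30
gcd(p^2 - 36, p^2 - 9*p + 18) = p - 6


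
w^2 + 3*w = w*(w + 3)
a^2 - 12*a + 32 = (a - 8)*(a - 4)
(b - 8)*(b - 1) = b^2 - 9*b + 8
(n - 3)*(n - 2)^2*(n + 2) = n^4 - 5*n^3 + 2*n^2 + 20*n - 24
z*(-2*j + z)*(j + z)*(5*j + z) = -10*j^3*z - 7*j^2*z^2 + 4*j*z^3 + z^4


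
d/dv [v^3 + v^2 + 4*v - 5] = 3*v^2 + 2*v + 4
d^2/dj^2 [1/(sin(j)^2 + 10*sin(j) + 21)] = 2*(-2*sin(j)^4 - 15*sin(j)^3 - 5*sin(j)^2 + 135*sin(j) + 79)/(sin(j)^2 + 10*sin(j) + 21)^3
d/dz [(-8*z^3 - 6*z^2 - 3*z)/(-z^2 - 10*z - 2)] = (8*z^4 + 160*z^3 + 105*z^2 + 24*z + 6)/(z^4 + 20*z^3 + 104*z^2 + 40*z + 4)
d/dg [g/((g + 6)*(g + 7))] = (42 - g^2)/(g^4 + 26*g^3 + 253*g^2 + 1092*g + 1764)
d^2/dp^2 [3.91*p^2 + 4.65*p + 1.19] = 7.82000000000000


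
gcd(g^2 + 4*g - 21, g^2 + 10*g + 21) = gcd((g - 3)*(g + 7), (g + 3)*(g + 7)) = g + 7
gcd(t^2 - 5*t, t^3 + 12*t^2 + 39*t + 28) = 1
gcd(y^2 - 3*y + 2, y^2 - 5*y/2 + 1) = y - 2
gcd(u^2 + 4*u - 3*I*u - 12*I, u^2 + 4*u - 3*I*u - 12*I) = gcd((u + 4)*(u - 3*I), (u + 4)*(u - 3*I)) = u^2 + u*(4 - 3*I) - 12*I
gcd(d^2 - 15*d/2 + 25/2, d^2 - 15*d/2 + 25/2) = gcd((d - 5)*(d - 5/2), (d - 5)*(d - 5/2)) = d^2 - 15*d/2 + 25/2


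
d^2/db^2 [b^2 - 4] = 2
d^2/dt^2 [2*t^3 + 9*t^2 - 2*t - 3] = 12*t + 18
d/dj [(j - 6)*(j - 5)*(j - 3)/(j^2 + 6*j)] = (j^4 + 12*j^3 - 147*j^2 + 180*j + 540)/(j^2*(j^2 + 12*j + 36))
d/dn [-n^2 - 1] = -2*n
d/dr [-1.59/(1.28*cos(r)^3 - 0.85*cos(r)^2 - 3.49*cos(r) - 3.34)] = (-6.1056*cos(r)^2 + 2.703*cos(r) + 5.5491)*sin(r)/(-1.28*cos(r)^3 + 0.85*cos(r)^2 + 3.49*cos(r) + 3.34)^2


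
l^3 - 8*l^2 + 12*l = l*(l - 6)*(l - 2)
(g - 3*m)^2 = g^2 - 6*g*m + 9*m^2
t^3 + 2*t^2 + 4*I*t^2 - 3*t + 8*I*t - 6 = (t + 2)*(t + I)*(t + 3*I)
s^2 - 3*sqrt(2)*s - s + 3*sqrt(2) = (s - 1)*(s - 3*sqrt(2))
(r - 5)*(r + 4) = r^2 - r - 20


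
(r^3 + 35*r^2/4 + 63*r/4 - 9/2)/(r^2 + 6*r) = r + 11/4 - 3/(4*r)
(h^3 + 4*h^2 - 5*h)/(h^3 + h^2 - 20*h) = (h - 1)/(h - 4)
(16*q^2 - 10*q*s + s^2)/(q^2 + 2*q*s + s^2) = (16*q^2 - 10*q*s + s^2)/(q^2 + 2*q*s + s^2)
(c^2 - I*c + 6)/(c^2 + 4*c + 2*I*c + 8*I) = (c - 3*I)/(c + 4)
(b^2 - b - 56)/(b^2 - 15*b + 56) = (b + 7)/(b - 7)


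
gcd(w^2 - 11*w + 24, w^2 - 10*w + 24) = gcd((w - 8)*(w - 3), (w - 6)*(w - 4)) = 1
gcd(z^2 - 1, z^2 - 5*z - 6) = z + 1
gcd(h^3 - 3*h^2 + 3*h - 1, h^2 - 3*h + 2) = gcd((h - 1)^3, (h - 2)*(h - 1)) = h - 1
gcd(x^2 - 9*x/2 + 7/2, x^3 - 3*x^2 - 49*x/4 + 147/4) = x - 7/2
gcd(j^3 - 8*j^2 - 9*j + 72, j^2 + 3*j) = j + 3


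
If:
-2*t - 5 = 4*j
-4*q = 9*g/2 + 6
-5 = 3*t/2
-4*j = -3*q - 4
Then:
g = -52/81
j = 5/12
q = -7/9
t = -10/3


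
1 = 1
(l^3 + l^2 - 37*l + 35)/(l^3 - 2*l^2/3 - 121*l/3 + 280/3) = 3*(l - 1)/(3*l - 8)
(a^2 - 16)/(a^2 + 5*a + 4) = (a - 4)/(a + 1)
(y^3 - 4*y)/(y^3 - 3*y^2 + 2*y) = (y + 2)/(y - 1)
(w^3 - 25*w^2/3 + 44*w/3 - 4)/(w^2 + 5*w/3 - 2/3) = (w^2 - 8*w + 12)/(w + 2)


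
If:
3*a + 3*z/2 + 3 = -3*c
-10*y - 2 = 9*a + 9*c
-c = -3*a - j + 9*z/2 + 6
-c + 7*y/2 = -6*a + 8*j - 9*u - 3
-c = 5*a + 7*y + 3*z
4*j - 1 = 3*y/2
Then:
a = 833/3034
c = -2525/3034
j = 551/1517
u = -11015/27306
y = 458/1517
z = -1342/1517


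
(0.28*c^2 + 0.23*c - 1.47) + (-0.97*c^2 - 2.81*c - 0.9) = -0.69*c^2 - 2.58*c - 2.37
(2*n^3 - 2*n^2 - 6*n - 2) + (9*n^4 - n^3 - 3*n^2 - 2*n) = 9*n^4 + n^3 - 5*n^2 - 8*n - 2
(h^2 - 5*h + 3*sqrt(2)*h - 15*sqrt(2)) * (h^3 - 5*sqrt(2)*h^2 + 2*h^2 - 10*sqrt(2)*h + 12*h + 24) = h^5 - 3*h^4 - 2*sqrt(2)*h^4 - 28*h^3 + 6*sqrt(2)*h^3 + 54*h^2 + 56*sqrt(2)*h^2 - 108*sqrt(2)*h + 180*h - 360*sqrt(2)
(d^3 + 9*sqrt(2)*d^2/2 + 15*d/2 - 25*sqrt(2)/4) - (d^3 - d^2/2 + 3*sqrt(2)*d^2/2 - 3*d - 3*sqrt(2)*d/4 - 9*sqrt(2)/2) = d^2/2 + 3*sqrt(2)*d^2 + 3*sqrt(2)*d/4 + 21*d/2 - 7*sqrt(2)/4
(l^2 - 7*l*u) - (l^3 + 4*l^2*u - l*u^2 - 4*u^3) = -l^3 - 4*l^2*u + l^2 + l*u^2 - 7*l*u + 4*u^3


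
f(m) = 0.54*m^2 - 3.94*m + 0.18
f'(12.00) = 9.02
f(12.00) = 30.66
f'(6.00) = 2.54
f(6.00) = -4.02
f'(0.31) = -3.61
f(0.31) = -0.99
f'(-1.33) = -5.38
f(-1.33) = 6.38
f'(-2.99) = -7.17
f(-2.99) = 16.79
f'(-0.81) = -4.81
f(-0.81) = 3.73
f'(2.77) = -0.95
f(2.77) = -6.59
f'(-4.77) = -9.09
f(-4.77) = 31.26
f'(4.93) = 1.38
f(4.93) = -6.12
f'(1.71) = -2.09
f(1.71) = -4.98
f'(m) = 1.08*m - 3.94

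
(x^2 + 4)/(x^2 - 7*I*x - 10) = (x + 2*I)/(x - 5*I)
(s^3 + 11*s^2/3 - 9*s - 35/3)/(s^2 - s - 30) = (3*s^2 - 4*s - 7)/(3*(s - 6))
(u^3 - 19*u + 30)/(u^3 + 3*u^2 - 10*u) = (u - 3)/u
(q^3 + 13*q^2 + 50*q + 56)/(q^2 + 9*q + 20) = (q^2 + 9*q + 14)/(q + 5)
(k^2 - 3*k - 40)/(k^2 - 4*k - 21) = (-k^2 + 3*k + 40)/(-k^2 + 4*k + 21)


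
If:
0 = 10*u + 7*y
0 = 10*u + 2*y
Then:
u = 0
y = 0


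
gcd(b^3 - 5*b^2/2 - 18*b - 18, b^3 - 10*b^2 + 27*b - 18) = b - 6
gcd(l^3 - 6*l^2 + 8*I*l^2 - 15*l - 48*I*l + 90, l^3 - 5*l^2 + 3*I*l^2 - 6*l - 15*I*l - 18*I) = l^2 + l*(-6 + 3*I) - 18*I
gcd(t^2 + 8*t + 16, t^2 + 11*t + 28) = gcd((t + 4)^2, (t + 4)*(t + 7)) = t + 4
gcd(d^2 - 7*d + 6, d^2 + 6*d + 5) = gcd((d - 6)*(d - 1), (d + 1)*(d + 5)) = 1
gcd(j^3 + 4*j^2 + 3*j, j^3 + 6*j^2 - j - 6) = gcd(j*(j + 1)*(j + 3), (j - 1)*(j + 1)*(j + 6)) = j + 1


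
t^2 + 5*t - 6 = (t - 1)*(t + 6)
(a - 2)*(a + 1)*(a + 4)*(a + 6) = a^4 + 9*a^3 + 12*a^2 - 44*a - 48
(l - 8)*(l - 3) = l^2 - 11*l + 24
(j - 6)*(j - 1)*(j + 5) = j^3 - 2*j^2 - 29*j + 30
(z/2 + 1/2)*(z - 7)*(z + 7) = z^3/2 + z^2/2 - 49*z/2 - 49/2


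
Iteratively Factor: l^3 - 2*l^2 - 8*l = (l - 4)*(l^2 + 2*l) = l*(l - 4)*(l + 2)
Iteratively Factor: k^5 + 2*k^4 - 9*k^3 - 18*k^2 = (k + 3)*(k^4 - k^3 - 6*k^2) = (k + 2)*(k + 3)*(k^3 - 3*k^2) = (k - 3)*(k + 2)*(k + 3)*(k^2) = k*(k - 3)*(k + 2)*(k + 3)*(k)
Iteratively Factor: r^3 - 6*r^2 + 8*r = (r - 4)*(r^2 - 2*r) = r*(r - 4)*(r - 2)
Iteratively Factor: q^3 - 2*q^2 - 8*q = (q - 4)*(q^2 + 2*q) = (q - 4)*(q + 2)*(q)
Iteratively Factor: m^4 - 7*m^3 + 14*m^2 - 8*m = (m - 1)*(m^3 - 6*m^2 + 8*m) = (m - 4)*(m - 1)*(m^2 - 2*m) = m*(m - 4)*(m - 1)*(m - 2)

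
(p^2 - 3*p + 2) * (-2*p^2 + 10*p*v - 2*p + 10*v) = -2*p^4 + 10*p^3*v + 4*p^3 - 20*p^2*v + 2*p^2 - 10*p*v - 4*p + 20*v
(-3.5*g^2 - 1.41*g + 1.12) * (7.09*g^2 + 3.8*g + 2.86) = -24.815*g^4 - 23.2969*g^3 - 7.4272*g^2 + 0.223400000000001*g + 3.2032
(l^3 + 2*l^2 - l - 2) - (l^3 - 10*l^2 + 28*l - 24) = 12*l^2 - 29*l + 22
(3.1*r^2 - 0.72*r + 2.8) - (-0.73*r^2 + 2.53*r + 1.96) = 3.83*r^2 - 3.25*r + 0.84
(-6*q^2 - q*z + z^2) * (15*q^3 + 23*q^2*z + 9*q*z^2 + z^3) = -90*q^5 - 153*q^4*z - 62*q^3*z^2 + 8*q^2*z^3 + 8*q*z^4 + z^5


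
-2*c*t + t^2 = t*(-2*c + t)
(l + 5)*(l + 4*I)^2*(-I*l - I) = -I*l^4 + 8*l^3 - 6*I*l^3 + 48*l^2 + 11*I*l^2 + 40*l + 96*I*l + 80*I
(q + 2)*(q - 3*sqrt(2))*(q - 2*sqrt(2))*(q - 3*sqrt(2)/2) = q^4 - 13*sqrt(2)*q^3/2 + 2*q^3 - 13*sqrt(2)*q^2 + 27*q^2 - 18*sqrt(2)*q + 54*q - 36*sqrt(2)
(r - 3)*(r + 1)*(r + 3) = r^3 + r^2 - 9*r - 9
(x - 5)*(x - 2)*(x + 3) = x^3 - 4*x^2 - 11*x + 30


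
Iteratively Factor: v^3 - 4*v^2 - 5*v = (v)*(v^2 - 4*v - 5) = v*(v - 5)*(v + 1)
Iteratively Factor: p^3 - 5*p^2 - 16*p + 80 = (p - 5)*(p^2 - 16) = (p - 5)*(p - 4)*(p + 4)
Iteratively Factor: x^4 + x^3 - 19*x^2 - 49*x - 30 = (x - 5)*(x^3 + 6*x^2 + 11*x + 6) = (x - 5)*(x + 1)*(x^2 + 5*x + 6) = (x - 5)*(x + 1)*(x + 2)*(x + 3)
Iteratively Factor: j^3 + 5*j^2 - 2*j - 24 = (j + 3)*(j^2 + 2*j - 8) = (j + 3)*(j + 4)*(j - 2)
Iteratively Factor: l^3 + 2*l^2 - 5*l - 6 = (l + 1)*(l^2 + l - 6) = (l - 2)*(l + 1)*(l + 3)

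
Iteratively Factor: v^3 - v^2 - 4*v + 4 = (v - 1)*(v^2 - 4) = (v - 2)*(v - 1)*(v + 2)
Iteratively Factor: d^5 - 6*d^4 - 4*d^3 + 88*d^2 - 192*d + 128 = (d - 4)*(d^4 - 2*d^3 - 12*d^2 + 40*d - 32) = (d - 4)*(d - 2)*(d^3 - 12*d + 16) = (d - 4)*(d - 2)^2*(d^2 + 2*d - 8) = (d - 4)*(d - 2)^2*(d + 4)*(d - 2)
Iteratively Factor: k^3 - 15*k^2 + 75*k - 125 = (k - 5)*(k^2 - 10*k + 25) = (k - 5)^2*(k - 5)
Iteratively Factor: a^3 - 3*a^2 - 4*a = (a - 4)*(a^2 + a) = a*(a - 4)*(a + 1)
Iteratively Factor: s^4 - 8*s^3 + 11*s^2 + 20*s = (s - 5)*(s^3 - 3*s^2 - 4*s) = (s - 5)*(s + 1)*(s^2 - 4*s) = s*(s - 5)*(s + 1)*(s - 4)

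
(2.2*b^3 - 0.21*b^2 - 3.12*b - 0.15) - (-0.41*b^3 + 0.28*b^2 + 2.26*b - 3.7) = 2.61*b^3 - 0.49*b^2 - 5.38*b + 3.55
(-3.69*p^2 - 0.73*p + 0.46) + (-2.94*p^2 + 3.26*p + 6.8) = -6.63*p^2 + 2.53*p + 7.26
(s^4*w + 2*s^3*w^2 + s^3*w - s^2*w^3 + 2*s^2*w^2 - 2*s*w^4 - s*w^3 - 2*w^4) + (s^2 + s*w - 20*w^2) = s^4*w + 2*s^3*w^2 + s^3*w - s^2*w^3 + 2*s^2*w^2 + s^2 - 2*s*w^4 - s*w^3 + s*w - 2*w^4 - 20*w^2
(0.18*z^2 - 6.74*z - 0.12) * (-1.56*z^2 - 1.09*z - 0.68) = -0.2808*z^4 + 10.3182*z^3 + 7.4114*z^2 + 4.714*z + 0.0816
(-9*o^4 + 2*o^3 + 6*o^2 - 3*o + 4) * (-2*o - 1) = 18*o^5 + 5*o^4 - 14*o^3 - 5*o - 4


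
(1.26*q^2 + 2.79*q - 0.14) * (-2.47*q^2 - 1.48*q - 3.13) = -3.1122*q^4 - 8.7561*q^3 - 7.7272*q^2 - 8.5255*q + 0.4382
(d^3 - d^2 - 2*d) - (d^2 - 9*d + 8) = d^3 - 2*d^2 + 7*d - 8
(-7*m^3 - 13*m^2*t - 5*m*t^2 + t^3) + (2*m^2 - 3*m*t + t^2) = -7*m^3 - 13*m^2*t + 2*m^2 - 5*m*t^2 - 3*m*t + t^3 + t^2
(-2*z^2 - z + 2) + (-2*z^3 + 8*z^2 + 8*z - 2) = -2*z^3 + 6*z^2 + 7*z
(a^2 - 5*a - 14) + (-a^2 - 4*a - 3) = -9*a - 17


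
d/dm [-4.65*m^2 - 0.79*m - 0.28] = -9.3*m - 0.79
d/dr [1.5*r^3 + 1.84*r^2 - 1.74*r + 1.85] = 4.5*r^2 + 3.68*r - 1.74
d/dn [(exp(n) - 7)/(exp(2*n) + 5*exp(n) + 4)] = (-(exp(n) - 7)*(2*exp(n) + 5) + exp(2*n) + 5*exp(n) + 4)*exp(n)/(exp(2*n) + 5*exp(n) + 4)^2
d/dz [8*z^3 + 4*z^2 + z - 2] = 24*z^2 + 8*z + 1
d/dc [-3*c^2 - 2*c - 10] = -6*c - 2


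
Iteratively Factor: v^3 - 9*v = (v - 3)*(v^2 + 3*v) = (v - 3)*(v + 3)*(v)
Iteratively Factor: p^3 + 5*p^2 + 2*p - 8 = (p + 2)*(p^2 + 3*p - 4) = (p - 1)*(p + 2)*(p + 4)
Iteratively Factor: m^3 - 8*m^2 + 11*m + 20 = (m - 4)*(m^2 - 4*m - 5) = (m - 4)*(m + 1)*(m - 5)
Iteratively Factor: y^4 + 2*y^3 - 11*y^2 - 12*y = (y)*(y^3 + 2*y^2 - 11*y - 12) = y*(y - 3)*(y^2 + 5*y + 4) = y*(y - 3)*(y + 4)*(y + 1)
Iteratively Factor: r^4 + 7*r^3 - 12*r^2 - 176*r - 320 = (r + 4)*(r^3 + 3*r^2 - 24*r - 80) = (r + 4)^2*(r^2 - r - 20) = (r - 5)*(r + 4)^2*(r + 4)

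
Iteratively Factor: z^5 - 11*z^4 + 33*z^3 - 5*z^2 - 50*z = (z + 1)*(z^4 - 12*z^3 + 45*z^2 - 50*z) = (z - 5)*(z + 1)*(z^3 - 7*z^2 + 10*z) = (z - 5)^2*(z + 1)*(z^2 - 2*z) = z*(z - 5)^2*(z + 1)*(z - 2)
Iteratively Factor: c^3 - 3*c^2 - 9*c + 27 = (c + 3)*(c^2 - 6*c + 9) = (c - 3)*(c + 3)*(c - 3)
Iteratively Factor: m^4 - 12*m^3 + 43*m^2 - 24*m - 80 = (m - 4)*(m^3 - 8*m^2 + 11*m + 20) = (m - 4)^2*(m^2 - 4*m - 5) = (m - 4)^2*(m + 1)*(m - 5)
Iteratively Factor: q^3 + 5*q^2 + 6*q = (q + 3)*(q^2 + 2*q) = (q + 2)*(q + 3)*(q)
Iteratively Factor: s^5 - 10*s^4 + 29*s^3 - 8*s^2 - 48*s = (s - 4)*(s^4 - 6*s^3 + 5*s^2 + 12*s) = s*(s - 4)*(s^3 - 6*s^2 + 5*s + 12) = s*(s - 4)*(s - 3)*(s^2 - 3*s - 4) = s*(s - 4)^2*(s - 3)*(s + 1)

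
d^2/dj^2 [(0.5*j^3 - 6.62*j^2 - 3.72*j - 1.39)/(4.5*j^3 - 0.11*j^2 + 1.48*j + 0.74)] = (-267.615*j^6 - 471.96*j^5 - 82.1664*j^4 + 369.209904*j^3 + 93.058278*j^2 + 28.955904*j - 5.41754)/(91.125*j^9 - 6.6825*j^8 + 90.07335*j^7 + 40.558069*j^6 + 27.426324*j^5 + 28.87443*j^4 + 9.91156*j^3 + 4.68198*j^2 + 2.431344*j + 0.405224)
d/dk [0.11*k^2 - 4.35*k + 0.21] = 0.22*k - 4.35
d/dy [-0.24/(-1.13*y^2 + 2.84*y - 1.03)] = (0.6816 - 0.5424*y)/(1.13*y^2 - 2.84*y + 1.03)^2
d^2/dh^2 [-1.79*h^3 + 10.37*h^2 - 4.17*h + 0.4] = 20.74 - 10.74*h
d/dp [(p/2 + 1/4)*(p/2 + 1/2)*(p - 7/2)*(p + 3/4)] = p^3 - 15*p^2/16 - 25*p/8 - 85/64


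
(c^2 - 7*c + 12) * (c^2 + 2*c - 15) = c^4 - 5*c^3 - 17*c^2 + 129*c - 180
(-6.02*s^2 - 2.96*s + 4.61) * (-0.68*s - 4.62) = 4.0936*s^3 + 29.8252*s^2 + 10.5404*s - 21.2982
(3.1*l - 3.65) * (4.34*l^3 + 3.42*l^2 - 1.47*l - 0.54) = 13.454*l^4 - 5.239*l^3 - 17.04*l^2 + 3.6915*l + 1.971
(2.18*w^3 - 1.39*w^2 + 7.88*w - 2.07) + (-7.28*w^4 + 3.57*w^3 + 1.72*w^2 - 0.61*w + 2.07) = -7.28*w^4 + 5.75*w^3 + 0.33*w^2 + 7.27*w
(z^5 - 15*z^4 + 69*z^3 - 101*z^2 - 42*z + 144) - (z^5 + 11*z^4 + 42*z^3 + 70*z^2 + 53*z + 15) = -26*z^4 + 27*z^3 - 171*z^2 - 95*z + 129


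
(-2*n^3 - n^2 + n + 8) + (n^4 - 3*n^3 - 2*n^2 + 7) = n^4 - 5*n^3 - 3*n^2 + n + 15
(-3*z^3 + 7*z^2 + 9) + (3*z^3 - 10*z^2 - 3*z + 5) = -3*z^2 - 3*z + 14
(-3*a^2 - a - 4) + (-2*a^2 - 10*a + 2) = -5*a^2 - 11*a - 2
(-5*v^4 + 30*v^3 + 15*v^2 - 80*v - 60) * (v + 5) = -5*v^5 + 5*v^4 + 165*v^3 - 5*v^2 - 460*v - 300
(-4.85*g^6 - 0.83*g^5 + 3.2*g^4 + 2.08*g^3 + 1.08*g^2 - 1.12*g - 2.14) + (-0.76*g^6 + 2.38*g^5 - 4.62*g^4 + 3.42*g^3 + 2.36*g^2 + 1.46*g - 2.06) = -5.61*g^6 + 1.55*g^5 - 1.42*g^4 + 5.5*g^3 + 3.44*g^2 + 0.34*g - 4.2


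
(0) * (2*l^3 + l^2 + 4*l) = 0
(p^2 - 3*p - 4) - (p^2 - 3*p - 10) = 6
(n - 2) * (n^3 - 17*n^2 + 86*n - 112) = n^4 - 19*n^3 + 120*n^2 - 284*n + 224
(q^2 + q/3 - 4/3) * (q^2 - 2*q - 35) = q^4 - 5*q^3/3 - 37*q^2 - 9*q + 140/3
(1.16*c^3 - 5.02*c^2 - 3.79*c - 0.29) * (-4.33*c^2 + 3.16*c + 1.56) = -5.0228*c^5 + 25.4022*c^4 + 2.3571*c^3 - 18.5519*c^2 - 6.8288*c - 0.4524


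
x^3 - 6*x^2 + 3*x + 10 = (x - 5)*(x - 2)*(x + 1)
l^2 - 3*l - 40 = (l - 8)*(l + 5)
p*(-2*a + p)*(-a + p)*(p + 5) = 2*a^2*p^2 + 10*a^2*p - 3*a*p^3 - 15*a*p^2 + p^4 + 5*p^3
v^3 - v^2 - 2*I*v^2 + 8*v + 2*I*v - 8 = (v - 1)*(v - 4*I)*(v + 2*I)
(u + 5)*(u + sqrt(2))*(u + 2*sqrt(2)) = u^3 + 3*sqrt(2)*u^2 + 5*u^2 + 4*u + 15*sqrt(2)*u + 20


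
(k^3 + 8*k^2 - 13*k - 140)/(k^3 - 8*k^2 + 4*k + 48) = (k^2 + 12*k + 35)/(k^2 - 4*k - 12)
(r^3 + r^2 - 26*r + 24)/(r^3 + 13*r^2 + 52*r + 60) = (r^2 - 5*r + 4)/(r^2 + 7*r + 10)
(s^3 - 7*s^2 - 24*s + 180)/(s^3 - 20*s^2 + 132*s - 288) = (s + 5)/(s - 8)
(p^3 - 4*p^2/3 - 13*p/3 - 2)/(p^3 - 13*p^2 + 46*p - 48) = (3*p^2 + 5*p + 2)/(3*(p^2 - 10*p + 16))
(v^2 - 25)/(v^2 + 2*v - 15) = (v - 5)/(v - 3)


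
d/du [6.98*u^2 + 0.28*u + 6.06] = 13.96*u + 0.28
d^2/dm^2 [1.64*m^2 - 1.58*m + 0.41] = 3.28000000000000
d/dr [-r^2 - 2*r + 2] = -2*r - 2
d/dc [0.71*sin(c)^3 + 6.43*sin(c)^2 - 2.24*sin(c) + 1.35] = (2.13*sin(c)^2 + 12.86*sin(c) - 2.24)*cos(c)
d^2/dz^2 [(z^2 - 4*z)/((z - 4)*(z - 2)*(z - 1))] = 2*(z^3 - 6*z + 6)/(z^6 - 9*z^5 + 33*z^4 - 63*z^3 + 66*z^2 - 36*z + 8)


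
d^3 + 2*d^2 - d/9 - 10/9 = (d - 2/3)*(d + 1)*(d + 5/3)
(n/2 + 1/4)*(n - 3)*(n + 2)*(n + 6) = n^4/2 + 11*n^3/4 - 19*n^2/4 - 21*n - 9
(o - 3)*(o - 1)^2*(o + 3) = o^4 - 2*o^3 - 8*o^2 + 18*o - 9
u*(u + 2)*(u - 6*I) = u^3 + 2*u^2 - 6*I*u^2 - 12*I*u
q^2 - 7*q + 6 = (q - 6)*(q - 1)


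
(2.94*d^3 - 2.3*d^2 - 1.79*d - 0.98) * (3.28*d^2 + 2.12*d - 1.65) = 9.6432*d^5 - 1.3112*d^4 - 15.5982*d^3 - 3.2142*d^2 + 0.8759*d + 1.617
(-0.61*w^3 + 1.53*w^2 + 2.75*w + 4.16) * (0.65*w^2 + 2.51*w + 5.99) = -0.3965*w^5 - 0.5366*w^4 + 1.9739*w^3 + 18.7712*w^2 + 26.9141*w + 24.9184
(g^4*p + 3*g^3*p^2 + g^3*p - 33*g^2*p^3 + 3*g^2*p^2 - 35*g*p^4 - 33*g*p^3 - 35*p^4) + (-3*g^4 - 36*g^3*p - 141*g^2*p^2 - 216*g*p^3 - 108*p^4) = g^4*p - 3*g^4 + 3*g^3*p^2 - 35*g^3*p - 33*g^2*p^3 - 138*g^2*p^2 - 35*g*p^4 - 249*g*p^3 - 143*p^4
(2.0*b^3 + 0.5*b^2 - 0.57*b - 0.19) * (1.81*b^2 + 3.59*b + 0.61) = 3.62*b^5 + 8.085*b^4 + 1.9833*b^3 - 2.0852*b^2 - 1.0298*b - 0.1159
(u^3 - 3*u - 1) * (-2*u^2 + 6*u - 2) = -2*u^5 + 6*u^4 + 4*u^3 - 16*u^2 + 2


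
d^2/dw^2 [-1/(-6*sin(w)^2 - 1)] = 12*(-12*sin(w)^4 + 20*sin(w)^2 - 1)/(6*sin(w)^2 + 1)^3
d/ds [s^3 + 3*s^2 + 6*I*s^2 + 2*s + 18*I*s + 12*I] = 3*s^2 + s*(6 + 12*I) + 2 + 18*I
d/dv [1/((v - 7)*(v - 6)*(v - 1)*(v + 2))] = 2*(-2*v^3 + 18*v^2 - 27*v - 34)/(v^8 - 24*v^7 + 198*v^6 - 512*v^5 - 1071*v^4 + 5688*v^3 + 88*v^2 - 11424*v + 7056)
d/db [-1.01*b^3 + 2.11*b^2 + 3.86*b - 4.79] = -3.03*b^2 + 4.22*b + 3.86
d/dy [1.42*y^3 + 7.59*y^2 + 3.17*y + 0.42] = 4.26*y^2 + 15.18*y + 3.17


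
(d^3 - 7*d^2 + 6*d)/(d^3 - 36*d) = (d - 1)/(d + 6)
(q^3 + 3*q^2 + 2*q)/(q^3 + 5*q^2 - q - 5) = q*(q + 2)/(q^2 + 4*q - 5)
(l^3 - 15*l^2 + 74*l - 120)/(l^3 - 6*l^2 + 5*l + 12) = (l^2 - 11*l + 30)/(l^2 - 2*l - 3)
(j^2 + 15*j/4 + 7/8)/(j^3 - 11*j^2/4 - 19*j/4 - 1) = (j + 7/2)/(j^2 - 3*j - 4)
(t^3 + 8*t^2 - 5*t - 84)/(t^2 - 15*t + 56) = (t^3 + 8*t^2 - 5*t - 84)/(t^2 - 15*t + 56)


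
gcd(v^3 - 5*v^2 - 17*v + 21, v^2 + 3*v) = v + 3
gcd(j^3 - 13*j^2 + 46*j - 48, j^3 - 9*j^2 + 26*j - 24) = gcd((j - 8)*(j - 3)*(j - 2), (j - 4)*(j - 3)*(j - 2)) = j^2 - 5*j + 6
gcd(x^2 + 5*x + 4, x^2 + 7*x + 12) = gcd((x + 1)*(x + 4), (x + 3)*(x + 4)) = x + 4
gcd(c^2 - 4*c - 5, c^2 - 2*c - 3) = c + 1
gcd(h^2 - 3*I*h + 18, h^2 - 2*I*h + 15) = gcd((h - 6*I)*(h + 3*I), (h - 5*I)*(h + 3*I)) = h + 3*I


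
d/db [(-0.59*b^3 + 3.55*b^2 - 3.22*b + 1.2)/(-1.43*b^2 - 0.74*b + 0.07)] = (0.8437*b^4 + 0.873199999999999*b^3 - 7.3555*b^2 + 3.929*b + 0.6626)/(2.0449*b^4 + 2.1164*b^3 + 0.3474*b^2 - 0.1036*b + 0.0049)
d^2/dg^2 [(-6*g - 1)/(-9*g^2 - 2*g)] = 2*(486*g^3 + 243*g^2 + 54*g + 4)/(g^3*(729*g^3 + 486*g^2 + 108*g + 8))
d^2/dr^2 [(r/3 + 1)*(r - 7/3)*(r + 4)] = 2*r + 28/9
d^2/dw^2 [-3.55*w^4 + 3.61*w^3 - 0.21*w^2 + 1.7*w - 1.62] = -42.6*w^2 + 21.66*w - 0.42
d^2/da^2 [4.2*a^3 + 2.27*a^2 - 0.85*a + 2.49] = 25.2*a + 4.54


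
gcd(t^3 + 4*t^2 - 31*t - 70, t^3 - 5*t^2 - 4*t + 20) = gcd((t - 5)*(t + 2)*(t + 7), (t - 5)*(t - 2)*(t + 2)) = t^2 - 3*t - 10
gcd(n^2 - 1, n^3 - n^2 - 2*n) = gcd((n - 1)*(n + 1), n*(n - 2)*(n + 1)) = n + 1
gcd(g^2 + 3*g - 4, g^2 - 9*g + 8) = g - 1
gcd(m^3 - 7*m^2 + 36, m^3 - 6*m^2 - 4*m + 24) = m^2 - 4*m - 12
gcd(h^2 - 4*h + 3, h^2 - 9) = h - 3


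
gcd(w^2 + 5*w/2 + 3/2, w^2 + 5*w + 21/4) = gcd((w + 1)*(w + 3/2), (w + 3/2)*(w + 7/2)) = w + 3/2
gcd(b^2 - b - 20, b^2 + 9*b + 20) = b + 4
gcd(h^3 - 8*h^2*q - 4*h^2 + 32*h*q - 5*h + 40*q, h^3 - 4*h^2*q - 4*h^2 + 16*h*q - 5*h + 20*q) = h^2 - 4*h - 5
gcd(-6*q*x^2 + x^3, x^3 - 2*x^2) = x^2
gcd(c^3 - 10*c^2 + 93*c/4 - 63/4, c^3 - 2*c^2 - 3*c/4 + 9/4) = c^2 - 3*c + 9/4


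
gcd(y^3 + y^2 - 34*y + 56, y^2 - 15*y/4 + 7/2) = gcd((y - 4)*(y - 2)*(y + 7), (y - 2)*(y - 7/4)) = y - 2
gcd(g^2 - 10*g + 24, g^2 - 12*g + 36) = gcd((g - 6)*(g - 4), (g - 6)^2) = g - 6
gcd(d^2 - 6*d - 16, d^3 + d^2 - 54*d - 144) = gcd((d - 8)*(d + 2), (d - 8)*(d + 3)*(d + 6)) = d - 8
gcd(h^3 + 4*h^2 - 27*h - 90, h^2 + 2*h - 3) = h + 3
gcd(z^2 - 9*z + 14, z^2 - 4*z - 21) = z - 7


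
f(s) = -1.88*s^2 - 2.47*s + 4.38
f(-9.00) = -125.67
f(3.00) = -19.95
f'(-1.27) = 2.31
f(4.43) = -43.46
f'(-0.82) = 0.61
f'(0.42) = -4.05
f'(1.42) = -7.81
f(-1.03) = 4.93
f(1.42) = -2.92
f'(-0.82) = 0.61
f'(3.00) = -13.75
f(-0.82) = 5.14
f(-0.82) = 5.14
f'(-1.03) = 1.40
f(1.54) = -3.88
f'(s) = -3.76*s - 2.47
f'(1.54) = -8.26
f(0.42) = 3.01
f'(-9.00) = 31.37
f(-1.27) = 4.48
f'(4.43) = -19.13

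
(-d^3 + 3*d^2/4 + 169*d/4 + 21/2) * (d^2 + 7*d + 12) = -d^5 - 25*d^4/4 + 71*d^3/2 + 1261*d^2/4 + 1161*d/2 + 126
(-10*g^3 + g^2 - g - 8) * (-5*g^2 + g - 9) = 50*g^5 - 15*g^4 + 96*g^3 + 30*g^2 + g + 72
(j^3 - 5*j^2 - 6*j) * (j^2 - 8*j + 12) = j^5 - 13*j^4 + 46*j^3 - 12*j^2 - 72*j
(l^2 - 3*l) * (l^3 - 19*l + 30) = l^5 - 3*l^4 - 19*l^3 + 87*l^2 - 90*l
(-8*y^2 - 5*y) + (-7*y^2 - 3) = -15*y^2 - 5*y - 3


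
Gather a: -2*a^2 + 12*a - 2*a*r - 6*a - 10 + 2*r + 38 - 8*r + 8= -2*a^2 + a*(6 - 2*r) - 6*r + 36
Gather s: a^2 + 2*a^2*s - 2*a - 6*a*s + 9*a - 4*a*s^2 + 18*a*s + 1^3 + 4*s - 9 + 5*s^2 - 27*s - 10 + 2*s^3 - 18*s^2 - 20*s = a^2 + 7*a + 2*s^3 + s^2*(-4*a - 13) + s*(2*a^2 + 12*a - 43) - 18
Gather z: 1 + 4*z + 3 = 4*z + 4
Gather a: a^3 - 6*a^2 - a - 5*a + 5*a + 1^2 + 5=a^3 - 6*a^2 - a + 6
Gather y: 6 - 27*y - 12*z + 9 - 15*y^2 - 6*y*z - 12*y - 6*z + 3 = -15*y^2 + y*(-6*z - 39) - 18*z + 18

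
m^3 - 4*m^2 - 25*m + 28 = (m - 7)*(m - 1)*(m + 4)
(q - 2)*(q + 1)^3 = q^4 + q^3 - 3*q^2 - 5*q - 2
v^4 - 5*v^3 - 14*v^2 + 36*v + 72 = (v - 6)*(v - 3)*(v + 2)^2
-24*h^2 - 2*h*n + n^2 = (-6*h + n)*(4*h + n)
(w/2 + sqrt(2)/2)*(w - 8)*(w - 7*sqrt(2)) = w^3/2 - 3*sqrt(2)*w^2 - 4*w^2 - 7*w + 24*sqrt(2)*w + 56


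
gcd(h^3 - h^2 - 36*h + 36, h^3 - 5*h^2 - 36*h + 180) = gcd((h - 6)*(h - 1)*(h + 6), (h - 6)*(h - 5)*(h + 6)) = h^2 - 36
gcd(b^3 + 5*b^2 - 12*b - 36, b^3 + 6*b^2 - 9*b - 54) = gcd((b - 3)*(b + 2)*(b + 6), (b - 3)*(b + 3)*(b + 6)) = b^2 + 3*b - 18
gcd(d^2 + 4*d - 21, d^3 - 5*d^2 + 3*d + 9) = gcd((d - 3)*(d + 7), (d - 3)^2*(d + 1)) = d - 3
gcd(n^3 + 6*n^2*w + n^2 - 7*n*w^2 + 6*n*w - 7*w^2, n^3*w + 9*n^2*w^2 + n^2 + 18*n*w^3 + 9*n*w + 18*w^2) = 1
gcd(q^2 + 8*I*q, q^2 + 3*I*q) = q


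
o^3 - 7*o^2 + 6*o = o*(o - 6)*(o - 1)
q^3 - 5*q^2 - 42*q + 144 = (q - 8)*(q - 3)*(q + 6)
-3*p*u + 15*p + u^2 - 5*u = (-3*p + u)*(u - 5)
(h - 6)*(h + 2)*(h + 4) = h^3 - 28*h - 48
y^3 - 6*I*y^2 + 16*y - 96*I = (y - 6*I)*(y - 4*I)*(y + 4*I)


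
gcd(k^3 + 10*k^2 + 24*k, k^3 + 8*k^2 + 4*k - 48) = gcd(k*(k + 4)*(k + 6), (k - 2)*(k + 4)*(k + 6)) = k^2 + 10*k + 24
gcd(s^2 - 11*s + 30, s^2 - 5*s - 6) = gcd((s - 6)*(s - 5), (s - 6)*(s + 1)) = s - 6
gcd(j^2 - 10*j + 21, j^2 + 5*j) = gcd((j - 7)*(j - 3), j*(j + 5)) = 1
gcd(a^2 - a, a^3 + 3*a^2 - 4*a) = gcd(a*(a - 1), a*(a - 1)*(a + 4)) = a^2 - a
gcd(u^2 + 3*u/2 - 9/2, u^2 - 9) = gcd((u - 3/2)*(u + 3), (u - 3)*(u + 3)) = u + 3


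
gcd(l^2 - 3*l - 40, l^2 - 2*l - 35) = l + 5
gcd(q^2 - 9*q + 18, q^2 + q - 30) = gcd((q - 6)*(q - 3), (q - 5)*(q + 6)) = 1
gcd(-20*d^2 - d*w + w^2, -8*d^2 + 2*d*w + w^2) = 4*d + w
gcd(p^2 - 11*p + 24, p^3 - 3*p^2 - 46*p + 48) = p - 8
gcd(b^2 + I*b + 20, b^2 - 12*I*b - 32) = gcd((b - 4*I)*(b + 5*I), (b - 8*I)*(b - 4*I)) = b - 4*I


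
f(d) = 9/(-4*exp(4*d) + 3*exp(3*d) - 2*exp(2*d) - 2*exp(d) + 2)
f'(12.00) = 0.00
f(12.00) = 0.00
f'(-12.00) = 0.00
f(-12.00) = 4.50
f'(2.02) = 0.00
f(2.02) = -0.00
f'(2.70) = 0.00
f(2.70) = -0.00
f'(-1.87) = 1.25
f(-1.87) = 5.44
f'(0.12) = 7.42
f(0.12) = -1.81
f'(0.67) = 0.81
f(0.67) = -0.20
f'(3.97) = 0.00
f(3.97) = -0.00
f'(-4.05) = 0.08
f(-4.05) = 4.58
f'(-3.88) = 0.10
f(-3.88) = 4.60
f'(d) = 9*(16*exp(4*d) - 9*exp(3*d) + 4*exp(2*d) + 2*exp(d))/(-4*exp(4*d) + 3*exp(3*d) - 2*exp(2*d) - 2*exp(d) + 2)^2 = (144*exp(3*d) - 81*exp(2*d) + 36*exp(d) + 18)*exp(d)/(4*exp(4*d) - 3*exp(3*d) + 2*exp(2*d) + 2*exp(d) - 2)^2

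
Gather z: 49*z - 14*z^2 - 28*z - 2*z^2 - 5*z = -16*z^2 + 16*z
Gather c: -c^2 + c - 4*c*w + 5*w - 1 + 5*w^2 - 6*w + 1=-c^2 + c*(1 - 4*w) + 5*w^2 - w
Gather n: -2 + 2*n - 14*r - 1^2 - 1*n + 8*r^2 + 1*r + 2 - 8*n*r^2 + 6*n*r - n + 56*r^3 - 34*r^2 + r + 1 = n*(-8*r^2 + 6*r) + 56*r^3 - 26*r^2 - 12*r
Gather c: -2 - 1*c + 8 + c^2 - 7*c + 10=c^2 - 8*c + 16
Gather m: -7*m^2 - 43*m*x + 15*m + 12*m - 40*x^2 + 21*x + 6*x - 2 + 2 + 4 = -7*m^2 + m*(27 - 43*x) - 40*x^2 + 27*x + 4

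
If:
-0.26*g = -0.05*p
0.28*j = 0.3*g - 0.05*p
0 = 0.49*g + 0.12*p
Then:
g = 0.00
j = 0.00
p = 0.00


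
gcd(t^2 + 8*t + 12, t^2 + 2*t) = t + 2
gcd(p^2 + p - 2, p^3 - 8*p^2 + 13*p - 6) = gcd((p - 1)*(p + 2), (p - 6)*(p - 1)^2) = p - 1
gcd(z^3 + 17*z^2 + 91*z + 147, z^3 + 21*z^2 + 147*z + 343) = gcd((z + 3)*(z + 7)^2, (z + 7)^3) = z^2 + 14*z + 49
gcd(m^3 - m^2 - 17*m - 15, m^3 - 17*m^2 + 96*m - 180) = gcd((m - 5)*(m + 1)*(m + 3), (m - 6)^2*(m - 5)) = m - 5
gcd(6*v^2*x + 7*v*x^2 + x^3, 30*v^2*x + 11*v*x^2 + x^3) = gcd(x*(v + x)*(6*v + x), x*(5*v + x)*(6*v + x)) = 6*v*x + x^2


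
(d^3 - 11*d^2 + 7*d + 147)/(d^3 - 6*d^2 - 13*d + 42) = (d - 7)/(d - 2)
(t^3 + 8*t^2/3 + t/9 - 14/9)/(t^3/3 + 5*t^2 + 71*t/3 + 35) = (9*t^3 + 24*t^2 + t - 14)/(3*(t^3 + 15*t^2 + 71*t + 105))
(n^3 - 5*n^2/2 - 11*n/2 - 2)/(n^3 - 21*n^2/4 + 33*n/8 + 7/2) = 4*(n + 1)/(4*n - 7)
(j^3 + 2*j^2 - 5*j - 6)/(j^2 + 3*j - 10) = (j^2 + 4*j + 3)/(j + 5)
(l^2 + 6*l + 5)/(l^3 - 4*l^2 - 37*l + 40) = (l + 1)/(l^2 - 9*l + 8)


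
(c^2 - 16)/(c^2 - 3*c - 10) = (16 - c^2)/(-c^2 + 3*c + 10)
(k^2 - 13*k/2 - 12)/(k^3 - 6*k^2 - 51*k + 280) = (k + 3/2)/(k^2 + 2*k - 35)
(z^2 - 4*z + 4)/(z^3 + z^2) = (z^2 - 4*z + 4)/(z^2*(z + 1))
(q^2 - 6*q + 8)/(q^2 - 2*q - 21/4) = 4*(-q^2 + 6*q - 8)/(-4*q^2 + 8*q + 21)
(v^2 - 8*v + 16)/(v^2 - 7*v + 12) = (v - 4)/(v - 3)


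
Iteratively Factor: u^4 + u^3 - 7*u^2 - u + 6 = (u + 3)*(u^3 - 2*u^2 - u + 2) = (u + 1)*(u + 3)*(u^2 - 3*u + 2) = (u - 2)*(u + 1)*(u + 3)*(u - 1)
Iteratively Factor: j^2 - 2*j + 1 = (j - 1)*(j - 1)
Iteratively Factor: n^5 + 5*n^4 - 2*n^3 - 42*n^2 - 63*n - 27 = (n + 1)*(n^4 + 4*n^3 - 6*n^2 - 36*n - 27) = (n + 1)^2*(n^3 + 3*n^2 - 9*n - 27) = (n + 1)^2*(n + 3)*(n^2 - 9) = (n - 3)*(n + 1)^2*(n + 3)*(n + 3)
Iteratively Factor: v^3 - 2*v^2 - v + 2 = (v + 1)*(v^2 - 3*v + 2) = (v - 1)*(v + 1)*(v - 2)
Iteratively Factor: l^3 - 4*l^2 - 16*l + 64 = (l - 4)*(l^2 - 16) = (l - 4)*(l + 4)*(l - 4)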